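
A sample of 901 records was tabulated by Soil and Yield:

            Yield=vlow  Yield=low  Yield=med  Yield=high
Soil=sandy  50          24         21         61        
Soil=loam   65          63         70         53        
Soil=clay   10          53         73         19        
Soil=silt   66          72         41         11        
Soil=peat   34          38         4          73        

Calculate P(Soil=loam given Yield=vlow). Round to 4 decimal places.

0.2889

Total with Yield=vlow: 50 + 65 + 10 + 66 + 34 = 225.
P(Soil=loam | Yield=vlow) = 65/225 = 0.2889.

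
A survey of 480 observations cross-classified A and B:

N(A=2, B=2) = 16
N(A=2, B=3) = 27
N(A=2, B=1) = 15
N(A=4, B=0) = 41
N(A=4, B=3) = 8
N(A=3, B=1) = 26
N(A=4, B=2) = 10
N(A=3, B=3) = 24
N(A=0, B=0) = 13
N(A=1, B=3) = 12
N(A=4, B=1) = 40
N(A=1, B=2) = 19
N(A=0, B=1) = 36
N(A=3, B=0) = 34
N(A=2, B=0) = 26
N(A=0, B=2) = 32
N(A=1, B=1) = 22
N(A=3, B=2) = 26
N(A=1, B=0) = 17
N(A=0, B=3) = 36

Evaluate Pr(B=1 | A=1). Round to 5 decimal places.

0.31429

Total with A=1: 17 + 22 + 19 + 12 = 70.
P(B=1 | A=1) = 22/70 = 0.31429.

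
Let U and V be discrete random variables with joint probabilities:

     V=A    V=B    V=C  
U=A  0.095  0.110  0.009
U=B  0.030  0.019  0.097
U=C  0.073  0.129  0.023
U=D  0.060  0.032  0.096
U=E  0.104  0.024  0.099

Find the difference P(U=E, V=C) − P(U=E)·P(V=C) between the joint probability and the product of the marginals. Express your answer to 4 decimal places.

0.0255

P(U=E) = 0.104 + 0.024 + 0.099 = 0.227.
P(V=C) = 0.009 + 0.097 + 0.023 + 0.096 + 0.099 = 0.324.
P(U=E, V=C) − P(U=E)P(V=C) = 0.099 − 0.227×0.324 = 0.0255.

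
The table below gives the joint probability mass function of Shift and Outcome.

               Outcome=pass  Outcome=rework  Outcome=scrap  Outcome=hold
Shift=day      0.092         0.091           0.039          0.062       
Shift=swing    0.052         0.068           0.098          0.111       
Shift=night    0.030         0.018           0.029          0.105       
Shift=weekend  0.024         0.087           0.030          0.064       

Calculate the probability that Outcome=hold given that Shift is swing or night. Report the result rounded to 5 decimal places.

0.42270

P(Shift=swing) = 0.052 + 0.068 + 0.098 + 0.111 = 0.329.
P(Shift=night) = 0.030 + 0.018 + 0.029 + 0.105 = 0.182.
P(Shift ∈ {swing, night}) = 0.329 + 0.182 = 0.511; P(Outcome=hold, Shift ∈ {swing, night}) = 0.111 + 0.105 = 0.216.
P(Outcome=hold | Shift ∈ {swing, night}) = 0.216/0.511 = 0.42270.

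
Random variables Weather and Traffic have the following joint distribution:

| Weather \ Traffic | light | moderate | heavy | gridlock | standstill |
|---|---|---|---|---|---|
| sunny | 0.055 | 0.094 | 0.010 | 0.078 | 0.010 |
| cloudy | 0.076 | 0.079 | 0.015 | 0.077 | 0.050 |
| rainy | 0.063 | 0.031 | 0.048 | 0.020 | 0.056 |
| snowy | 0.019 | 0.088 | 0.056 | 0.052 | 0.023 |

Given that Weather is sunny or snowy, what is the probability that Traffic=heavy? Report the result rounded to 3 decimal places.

0.136

P(Weather=sunny) = 0.055 + 0.094 + 0.010 + 0.078 + 0.010 = 0.247.
P(Weather=snowy) = 0.019 + 0.088 + 0.056 + 0.052 + 0.023 = 0.238.
P(Weather ∈ {sunny, snowy}) = 0.247 + 0.238 = 0.485; P(Traffic=heavy, Weather ∈ {sunny, snowy}) = 0.010 + 0.056 = 0.066.
P(Traffic=heavy | Weather ∈ {sunny, snowy}) = 0.066/0.485 = 0.136.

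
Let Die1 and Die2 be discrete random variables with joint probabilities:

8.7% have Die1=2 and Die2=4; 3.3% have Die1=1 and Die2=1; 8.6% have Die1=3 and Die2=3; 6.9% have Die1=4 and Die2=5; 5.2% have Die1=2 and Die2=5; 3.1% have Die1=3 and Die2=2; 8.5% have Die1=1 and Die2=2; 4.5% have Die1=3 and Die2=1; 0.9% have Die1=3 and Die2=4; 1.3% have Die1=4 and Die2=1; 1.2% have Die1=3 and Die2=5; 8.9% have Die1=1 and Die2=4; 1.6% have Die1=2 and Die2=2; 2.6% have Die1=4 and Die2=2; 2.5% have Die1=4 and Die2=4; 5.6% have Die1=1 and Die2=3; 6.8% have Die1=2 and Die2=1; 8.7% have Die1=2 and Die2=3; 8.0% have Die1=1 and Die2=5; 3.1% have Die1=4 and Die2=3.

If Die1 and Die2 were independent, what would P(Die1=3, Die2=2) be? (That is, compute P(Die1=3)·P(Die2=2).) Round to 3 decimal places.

0.029

P(Die1=3) = 0.045 + 0.031 + 0.086 + 0.009 + 0.012 = 0.183.
P(Die2=2) = 0.085 + 0.016 + 0.031 + 0.026 = 0.158.
Product: 0.183 × 0.158 = 0.029.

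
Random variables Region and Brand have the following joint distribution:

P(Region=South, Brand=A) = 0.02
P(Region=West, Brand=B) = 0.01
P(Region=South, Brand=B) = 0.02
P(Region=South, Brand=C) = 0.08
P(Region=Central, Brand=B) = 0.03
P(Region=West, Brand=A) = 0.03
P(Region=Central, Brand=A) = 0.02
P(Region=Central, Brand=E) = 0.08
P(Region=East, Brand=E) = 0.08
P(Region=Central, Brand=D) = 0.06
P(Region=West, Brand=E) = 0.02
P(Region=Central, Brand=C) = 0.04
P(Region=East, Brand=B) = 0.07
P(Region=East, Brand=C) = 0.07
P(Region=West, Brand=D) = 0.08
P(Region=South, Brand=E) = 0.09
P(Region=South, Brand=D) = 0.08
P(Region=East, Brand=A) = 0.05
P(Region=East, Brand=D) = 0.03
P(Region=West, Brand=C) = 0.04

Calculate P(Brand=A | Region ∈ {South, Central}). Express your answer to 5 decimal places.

P(Region=South) = 0.02 + 0.02 + 0.08 + 0.08 + 0.09 = 0.29.
P(Region=Central) = 0.02 + 0.03 + 0.04 + 0.06 + 0.08 = 0.23.
P(Region ∈ {South, Central}) = 0.29 + 0.23 = 0.52; P(Brand=A, Region ∈ {South, Central}) = 0.02 + 0.02 = 0.04.
P(Brand=A | Region ∈ {South, Central}) = 0.04/0.52 = 0.07692.

0.07692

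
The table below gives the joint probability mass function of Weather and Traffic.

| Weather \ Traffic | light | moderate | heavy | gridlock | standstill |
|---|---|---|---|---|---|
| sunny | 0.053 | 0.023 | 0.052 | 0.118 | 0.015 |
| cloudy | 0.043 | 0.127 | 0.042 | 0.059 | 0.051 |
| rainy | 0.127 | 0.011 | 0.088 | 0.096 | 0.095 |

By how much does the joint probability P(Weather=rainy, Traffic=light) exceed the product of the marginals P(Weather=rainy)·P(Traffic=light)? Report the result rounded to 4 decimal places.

P(Weather=rainy) = 0.127 + 0.011 + 0.088 + 0.096 + 0.095 = 0.417.
P(Traffic=light) = 0.053 + 0.043 + 0.127 = 0.223.
P(Weather=rainy, Traffic=light) − P(Weather=rainy)P(Traffic=light) = 0.127 − 0.417×0.223 = 0.0340.

0.0340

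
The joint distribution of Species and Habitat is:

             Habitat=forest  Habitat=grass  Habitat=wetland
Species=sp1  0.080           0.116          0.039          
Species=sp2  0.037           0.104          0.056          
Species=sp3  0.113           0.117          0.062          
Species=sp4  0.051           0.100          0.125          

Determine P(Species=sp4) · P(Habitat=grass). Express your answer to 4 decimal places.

P(Species=sp4) = 0.051 + 0.100 + 0.125 = 0.276.
P(Habitat=grass) = 0.116 + 0.104 + 0.117 + 0.100 = 0.437.
Product: 0.276 × 0.437 = 0.1206.

0.1206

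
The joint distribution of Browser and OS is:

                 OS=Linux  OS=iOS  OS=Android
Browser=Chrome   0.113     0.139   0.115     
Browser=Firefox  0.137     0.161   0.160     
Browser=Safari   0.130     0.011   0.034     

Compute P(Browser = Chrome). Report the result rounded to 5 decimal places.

P(Browser=Chrome) = 0.113 + 0.139 + 0.115 = 0.367.

0.36700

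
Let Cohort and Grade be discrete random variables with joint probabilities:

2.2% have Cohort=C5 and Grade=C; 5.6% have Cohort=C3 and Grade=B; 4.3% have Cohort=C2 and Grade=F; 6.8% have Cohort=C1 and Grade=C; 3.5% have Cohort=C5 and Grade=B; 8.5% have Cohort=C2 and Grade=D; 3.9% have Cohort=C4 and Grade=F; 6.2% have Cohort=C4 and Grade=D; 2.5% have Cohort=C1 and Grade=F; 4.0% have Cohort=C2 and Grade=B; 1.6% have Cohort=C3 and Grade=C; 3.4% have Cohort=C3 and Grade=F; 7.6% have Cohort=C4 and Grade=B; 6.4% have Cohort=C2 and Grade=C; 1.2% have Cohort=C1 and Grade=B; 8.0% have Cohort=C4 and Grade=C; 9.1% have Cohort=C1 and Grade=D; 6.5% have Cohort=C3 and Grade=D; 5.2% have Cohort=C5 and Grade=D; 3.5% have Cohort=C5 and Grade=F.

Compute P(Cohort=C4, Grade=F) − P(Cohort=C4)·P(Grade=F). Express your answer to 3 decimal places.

-0.006

P(Cohort=C4) = 0.076 + 0.080 + 0.062 + 0.039 = 0.257.
P(Grade=F) = 0.025 + 0.043 + 0.034 + 0.039 + 0.035 = 0.176.
P(Cohort=C4, Grade=F) − P(Cohort=C4)P(Grade=F) = 0.039 − 0.257×0.176 = -0.006.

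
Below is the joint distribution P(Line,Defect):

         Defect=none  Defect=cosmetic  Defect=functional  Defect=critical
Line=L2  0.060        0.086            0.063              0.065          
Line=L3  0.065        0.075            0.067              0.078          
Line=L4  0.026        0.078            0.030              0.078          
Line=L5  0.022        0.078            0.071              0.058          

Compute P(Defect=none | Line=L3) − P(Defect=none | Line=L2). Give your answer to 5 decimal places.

P(Line=L3) = 0.065 + 0.075 + 0.067 + 0.078 = 0.285; P(Defect=none | Line=L3) = 0.065/0.285 = 0.228070.
P(Line=L2) = 0.060 + 0.086 + 0.063 + 0.065 = 0.274; P(Defect=none | Line=L2) = 0.060/0.274 = 0.218978.
Difference = 0.00909.

0.00909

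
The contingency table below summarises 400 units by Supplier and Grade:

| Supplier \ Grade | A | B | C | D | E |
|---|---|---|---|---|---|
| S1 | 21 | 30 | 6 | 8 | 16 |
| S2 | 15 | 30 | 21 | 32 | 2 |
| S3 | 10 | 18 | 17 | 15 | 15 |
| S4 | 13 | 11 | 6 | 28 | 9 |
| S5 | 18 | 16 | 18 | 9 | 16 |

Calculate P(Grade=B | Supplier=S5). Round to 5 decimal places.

0.20779

Total with Supplier=S5: 18 + 16 + 18 + 9 + 16 = 77.
P(Grade=B | Supplier=S5) = 16/77 = 0.20779.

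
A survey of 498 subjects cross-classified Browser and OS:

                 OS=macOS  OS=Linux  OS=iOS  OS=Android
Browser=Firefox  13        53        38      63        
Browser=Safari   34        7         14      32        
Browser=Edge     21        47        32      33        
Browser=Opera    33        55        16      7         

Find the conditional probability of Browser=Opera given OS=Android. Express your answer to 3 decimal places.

Total with OS=Android: 63 + 32 + 33 + 7 = 135.
P(Browser=Opera | OS=Android) = 7/135 = 0.052.

0.052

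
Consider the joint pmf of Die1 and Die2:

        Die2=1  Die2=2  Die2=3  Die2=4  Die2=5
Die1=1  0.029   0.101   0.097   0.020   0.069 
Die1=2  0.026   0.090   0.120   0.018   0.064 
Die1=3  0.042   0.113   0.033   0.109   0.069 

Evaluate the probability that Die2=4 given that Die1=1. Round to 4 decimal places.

P(Die1=1) = 0.029 + 0.101 + 0.097 + 0.020 + 0.069 = 0.316.
P(Die2=4 | Die1=1) = 0.020/0.316 = 0.0633.

0.0633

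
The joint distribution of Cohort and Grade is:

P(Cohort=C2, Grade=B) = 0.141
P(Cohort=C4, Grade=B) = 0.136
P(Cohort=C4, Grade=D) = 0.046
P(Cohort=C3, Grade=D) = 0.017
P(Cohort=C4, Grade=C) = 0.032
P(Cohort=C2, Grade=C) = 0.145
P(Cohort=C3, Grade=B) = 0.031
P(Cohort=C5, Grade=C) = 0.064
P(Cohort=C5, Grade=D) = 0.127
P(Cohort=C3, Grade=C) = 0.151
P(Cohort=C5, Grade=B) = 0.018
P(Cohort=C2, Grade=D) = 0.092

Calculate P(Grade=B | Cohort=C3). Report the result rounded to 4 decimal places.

P(Cohort=C3) = 0.031 + 0.151 + 0.017 = 0.199.
P(Grade=B | Cohort=C3) = 0.031/0.199 = 0.1558.

0.1558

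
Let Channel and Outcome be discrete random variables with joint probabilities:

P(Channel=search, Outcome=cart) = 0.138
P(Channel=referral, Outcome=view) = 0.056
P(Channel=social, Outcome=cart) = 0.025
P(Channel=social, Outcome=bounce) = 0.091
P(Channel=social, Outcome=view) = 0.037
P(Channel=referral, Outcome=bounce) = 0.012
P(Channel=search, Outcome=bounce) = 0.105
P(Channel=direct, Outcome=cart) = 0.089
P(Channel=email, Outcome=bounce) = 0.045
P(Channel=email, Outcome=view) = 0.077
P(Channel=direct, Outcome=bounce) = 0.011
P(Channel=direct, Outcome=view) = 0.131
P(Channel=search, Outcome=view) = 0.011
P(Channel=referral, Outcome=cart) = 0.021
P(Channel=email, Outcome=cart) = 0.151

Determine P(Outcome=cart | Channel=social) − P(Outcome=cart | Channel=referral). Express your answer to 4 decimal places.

P(Channel=social) = 0.091 + 0.037 + 0.025 = 0.153; P(Outcome=cart | Channel=social) = 0.025/0.153 = 0.16340.
P(Channel=referral) = 0.012 + 0.056 + 0.021 = 0.089; P(Outcome=cart | Channel=referral) = 0.021/0.089 = 0.23596.
Difference = -0.0726.

-0.0726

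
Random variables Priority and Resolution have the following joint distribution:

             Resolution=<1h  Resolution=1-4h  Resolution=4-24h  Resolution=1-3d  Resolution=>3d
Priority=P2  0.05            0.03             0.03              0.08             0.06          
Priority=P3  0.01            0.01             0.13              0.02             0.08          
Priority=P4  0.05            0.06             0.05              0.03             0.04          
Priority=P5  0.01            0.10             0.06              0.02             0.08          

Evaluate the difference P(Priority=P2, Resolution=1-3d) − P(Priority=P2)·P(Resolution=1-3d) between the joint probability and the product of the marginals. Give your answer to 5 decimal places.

P(Priority=P2) = 0.05 + 0.03 + 0.03 + 0.08 + 0.06 = 0.25.
P(Resolution=1-3d) = 0.08 + 0.02 + 0.03 + 0.02 = 0.15.
P(Priority=P2, Resolution=1-3d) − P(Priority=P2)P(Resolution=1-3d) = 0.08 − 0.25×0.15 = 0.04250.

0.04250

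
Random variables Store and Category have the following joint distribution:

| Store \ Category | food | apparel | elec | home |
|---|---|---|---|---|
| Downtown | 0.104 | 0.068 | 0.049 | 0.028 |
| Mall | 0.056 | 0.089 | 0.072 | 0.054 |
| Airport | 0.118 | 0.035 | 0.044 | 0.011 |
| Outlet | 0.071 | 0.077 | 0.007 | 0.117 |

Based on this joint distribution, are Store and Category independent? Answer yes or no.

P(Store=Outlet) = 0.272 and P(Category=home) = 0.210, so their product is 0.05712, but P(Store=Outlet, Category=home) = 0.117. Since these differ, Store and Category are not independent.

no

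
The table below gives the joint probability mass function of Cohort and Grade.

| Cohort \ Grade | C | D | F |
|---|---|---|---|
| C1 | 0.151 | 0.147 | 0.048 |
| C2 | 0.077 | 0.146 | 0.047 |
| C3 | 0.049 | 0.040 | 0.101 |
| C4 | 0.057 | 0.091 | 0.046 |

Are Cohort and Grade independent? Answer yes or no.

P(Cohort=C3) = 0.190 and P(Grade=F) = 0.242, so their product is 0.04598, but P(Cohort=C3, Grade=F) = 0.101. Since these differ, Cohort and Grade are not independent.

no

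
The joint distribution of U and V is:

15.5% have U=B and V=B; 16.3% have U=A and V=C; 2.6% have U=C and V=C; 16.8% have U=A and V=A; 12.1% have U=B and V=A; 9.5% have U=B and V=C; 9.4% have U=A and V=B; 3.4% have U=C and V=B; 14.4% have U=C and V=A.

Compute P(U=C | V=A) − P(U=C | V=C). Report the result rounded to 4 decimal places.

0.2410

P(V=A) = 0.168 + 0.121 + 0.144 = 0.433; P(U=C | V=A) = 0.144/0.433 = 0.33256.
P(V=C) = 0.163 + 0.095 + 0.026 = 0.284; P(U=C | V=C) = 0.026/0.284 = 0.09155.
Difference = 0.2410.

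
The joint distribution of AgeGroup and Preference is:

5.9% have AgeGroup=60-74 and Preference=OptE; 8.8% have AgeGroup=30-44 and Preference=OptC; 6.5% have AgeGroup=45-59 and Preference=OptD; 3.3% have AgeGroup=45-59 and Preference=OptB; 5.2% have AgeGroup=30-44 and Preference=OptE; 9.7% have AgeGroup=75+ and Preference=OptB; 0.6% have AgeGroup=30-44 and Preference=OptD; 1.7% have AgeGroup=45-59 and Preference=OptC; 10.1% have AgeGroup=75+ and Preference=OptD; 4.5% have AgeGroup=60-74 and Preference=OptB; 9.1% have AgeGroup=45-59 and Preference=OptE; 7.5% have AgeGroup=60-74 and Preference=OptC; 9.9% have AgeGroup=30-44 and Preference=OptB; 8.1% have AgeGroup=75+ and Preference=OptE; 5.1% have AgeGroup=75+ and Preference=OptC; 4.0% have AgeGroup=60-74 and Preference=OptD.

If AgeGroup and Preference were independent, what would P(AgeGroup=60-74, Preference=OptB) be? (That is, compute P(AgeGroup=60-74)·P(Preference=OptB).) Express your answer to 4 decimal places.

0.0600

P(AgeGroup=60-74) = 0.045 + 0.075 + 0.040 + 0.059 = 0.219.
P(Preference=OptB) = 0.099 + 0.033 + 0.045 + 0.097 = 0.274.
Product: 0.219 × 0.274 = 0.0600.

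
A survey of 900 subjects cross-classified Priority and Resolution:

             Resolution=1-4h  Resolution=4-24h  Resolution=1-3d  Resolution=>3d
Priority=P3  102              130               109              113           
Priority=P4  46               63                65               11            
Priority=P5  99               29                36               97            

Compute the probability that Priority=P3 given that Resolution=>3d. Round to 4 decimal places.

Total with Resolution=>3d: 113 + 11 + 97 = 221.
P(Priority=P3 | Resolution=>3d) = 113/221 = 0.5113.

0.5113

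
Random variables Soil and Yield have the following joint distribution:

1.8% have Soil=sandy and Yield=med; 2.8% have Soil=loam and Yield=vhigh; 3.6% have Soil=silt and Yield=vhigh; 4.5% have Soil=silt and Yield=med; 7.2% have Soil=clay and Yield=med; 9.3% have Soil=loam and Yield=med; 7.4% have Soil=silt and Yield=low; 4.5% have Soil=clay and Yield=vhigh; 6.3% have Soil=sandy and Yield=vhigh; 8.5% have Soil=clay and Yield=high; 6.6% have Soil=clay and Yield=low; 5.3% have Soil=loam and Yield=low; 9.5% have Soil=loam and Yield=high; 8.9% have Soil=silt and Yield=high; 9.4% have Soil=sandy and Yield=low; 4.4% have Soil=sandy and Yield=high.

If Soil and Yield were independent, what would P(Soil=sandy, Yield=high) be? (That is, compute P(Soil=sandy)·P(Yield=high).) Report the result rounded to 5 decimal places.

P(Soil=sandy) = 0.094 + 0.018 + 0.044 + 0.063 = 0.219.
P(Yield=high) = 0.044 + 0.095 + 0.085 + 0.089 = 0.313.
Product: 0.219 × 0.313 = 0.06855.

0.06855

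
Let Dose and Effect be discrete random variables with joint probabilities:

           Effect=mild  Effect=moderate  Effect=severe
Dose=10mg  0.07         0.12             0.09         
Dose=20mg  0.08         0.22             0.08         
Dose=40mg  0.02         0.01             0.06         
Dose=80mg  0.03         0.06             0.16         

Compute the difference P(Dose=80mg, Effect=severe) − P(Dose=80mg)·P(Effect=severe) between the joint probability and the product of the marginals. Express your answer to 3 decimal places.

0.063

P(Dose=80mg) = 0.03 + 0.06 + 0.16 = 0.25.
P(Effect=severe) = 0.09 + 0.08 + 0.06 + 0.16 = 0.39.
P(Dose=80mg, Effect=severe) − P(Dose=80mg)P(Effect=severe) = 0.16 − 0.25×0.39 = 0.063.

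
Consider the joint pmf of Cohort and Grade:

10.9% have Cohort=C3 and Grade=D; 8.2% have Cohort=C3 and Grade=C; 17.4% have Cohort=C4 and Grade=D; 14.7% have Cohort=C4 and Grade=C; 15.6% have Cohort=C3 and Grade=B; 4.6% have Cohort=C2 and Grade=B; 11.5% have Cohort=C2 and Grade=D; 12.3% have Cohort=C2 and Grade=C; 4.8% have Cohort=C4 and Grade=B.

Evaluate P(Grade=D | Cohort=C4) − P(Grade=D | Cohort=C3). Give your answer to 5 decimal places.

0.15742

P(Cohort=C4) = 0.048 + 0.147 + 0.174 = 0.369; P(Grade=D | Cohort=C4) = 0.174/0.369 = 0.471545.
P(Cohort=C3) = 0.156 + 0.082 + 0.109 = 0.347; P(Grade=D | Cohort=C3) = 0.109/0.347 = 0.314121.
Difference = 0.15742.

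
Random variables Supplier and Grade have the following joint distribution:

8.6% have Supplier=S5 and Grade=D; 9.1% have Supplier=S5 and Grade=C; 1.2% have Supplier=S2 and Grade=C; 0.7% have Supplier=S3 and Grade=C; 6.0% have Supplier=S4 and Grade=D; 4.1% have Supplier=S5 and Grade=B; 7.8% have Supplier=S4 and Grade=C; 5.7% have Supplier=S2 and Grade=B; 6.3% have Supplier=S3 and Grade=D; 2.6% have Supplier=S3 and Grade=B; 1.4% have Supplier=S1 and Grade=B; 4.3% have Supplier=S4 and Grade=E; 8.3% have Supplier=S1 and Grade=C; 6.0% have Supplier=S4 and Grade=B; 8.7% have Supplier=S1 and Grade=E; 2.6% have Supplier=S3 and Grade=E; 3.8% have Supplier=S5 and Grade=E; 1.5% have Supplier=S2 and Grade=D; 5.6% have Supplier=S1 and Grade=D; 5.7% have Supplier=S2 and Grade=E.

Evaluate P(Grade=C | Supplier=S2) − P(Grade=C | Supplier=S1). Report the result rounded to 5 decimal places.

-0.26073

P(Supplier=S2) = 0.057 + 0.012 + 0.015 + 0.057 = 0.141; P(Grade=C | Supplier=S2) = 0.012/0.141 = 0.085106.
P(Supplier=S1) = 0.014 + 0.083 + 0.056 + 0.087 = 0.240; P(Grade=C | Supplier=S1) = 0.083/0.240 = 0.345833.
Difference = -0.26073.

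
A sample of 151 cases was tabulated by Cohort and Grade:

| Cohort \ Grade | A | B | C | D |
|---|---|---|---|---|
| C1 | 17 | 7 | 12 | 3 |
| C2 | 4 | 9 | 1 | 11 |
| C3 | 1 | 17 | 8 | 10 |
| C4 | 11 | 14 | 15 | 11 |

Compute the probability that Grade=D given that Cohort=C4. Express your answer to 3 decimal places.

0.216

Total with Cohort=C4: 11 + 14 + 15 + 11 = 51.
P(Grade=D | Cohort=C4) = 11/51 = 0.216.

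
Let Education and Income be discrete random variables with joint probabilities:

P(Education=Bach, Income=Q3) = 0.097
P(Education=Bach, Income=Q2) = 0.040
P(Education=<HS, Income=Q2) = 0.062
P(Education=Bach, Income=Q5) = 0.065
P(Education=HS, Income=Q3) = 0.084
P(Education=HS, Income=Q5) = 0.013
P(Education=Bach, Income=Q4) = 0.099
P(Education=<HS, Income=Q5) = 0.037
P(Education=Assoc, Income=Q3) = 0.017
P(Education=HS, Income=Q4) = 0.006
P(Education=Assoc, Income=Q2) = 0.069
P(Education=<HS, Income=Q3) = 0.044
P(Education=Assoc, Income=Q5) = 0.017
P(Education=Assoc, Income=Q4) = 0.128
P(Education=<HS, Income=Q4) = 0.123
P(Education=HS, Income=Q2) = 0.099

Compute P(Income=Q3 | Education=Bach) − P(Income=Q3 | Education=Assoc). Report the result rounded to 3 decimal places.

0.249

P(Education=Bach) = 0.040 + 0.097 + 0.099 + 0.065 = 0.301; P(Income=Q3 | Education=Bach) = 0.097/0.301 = 0.3223.
P(Education=Assoc) = 0.069 + 0.017 + 0.128 + 0.017 = 0.231; P(Income=Q3 | Education=Assoc) = 0.017/0.231 = 0.0736.
Difference = 0.249.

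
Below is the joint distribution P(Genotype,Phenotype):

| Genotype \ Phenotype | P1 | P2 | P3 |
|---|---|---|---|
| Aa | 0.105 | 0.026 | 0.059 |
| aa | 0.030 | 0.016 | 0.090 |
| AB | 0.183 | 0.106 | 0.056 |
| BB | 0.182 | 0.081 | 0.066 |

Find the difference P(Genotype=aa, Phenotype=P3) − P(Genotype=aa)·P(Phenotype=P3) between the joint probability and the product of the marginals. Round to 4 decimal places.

P(Genotype=aa) = 0.030 + 0.016 + 0.090 = 0.136.
P(Phenotype=P3) = 0.059 + 0.090 + 0.056 + 0.066 = 0.271.
P(Genotype=aa, Phenotype=P3) − P(Genotype=aa)P(Phenotype=P3) = 0.090 − 0.136×0.271 = 0.0531.

0.0531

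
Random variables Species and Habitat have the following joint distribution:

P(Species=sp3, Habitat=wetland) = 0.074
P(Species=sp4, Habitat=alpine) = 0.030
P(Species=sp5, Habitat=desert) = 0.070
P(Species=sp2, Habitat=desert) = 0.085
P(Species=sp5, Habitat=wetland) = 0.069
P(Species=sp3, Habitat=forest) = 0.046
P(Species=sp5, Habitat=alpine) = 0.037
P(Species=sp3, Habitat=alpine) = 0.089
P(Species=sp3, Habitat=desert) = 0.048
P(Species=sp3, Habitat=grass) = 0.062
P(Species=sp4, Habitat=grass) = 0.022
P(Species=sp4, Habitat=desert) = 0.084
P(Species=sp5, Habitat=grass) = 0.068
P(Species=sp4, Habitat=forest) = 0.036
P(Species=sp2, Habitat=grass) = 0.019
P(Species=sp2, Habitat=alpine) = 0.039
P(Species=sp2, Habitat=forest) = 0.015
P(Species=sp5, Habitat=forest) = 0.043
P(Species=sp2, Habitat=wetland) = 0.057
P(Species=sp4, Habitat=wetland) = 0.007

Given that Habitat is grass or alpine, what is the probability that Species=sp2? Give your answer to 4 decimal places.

0.1585

P(Habitat=grass) = 0.019 + 0.062 + 0.022 + 0.068 = 0.171.
P(Habitat=alpine) = 0.039 + 0.089 + 0.030 + 0.037 = 0.195.
P(Habitat ∈ {grass, alpine}) = 0.171 + 0.195 = 0.366; P(Species=sp2, Habitat ∈ {grass, alpine}) = 0.019 + 0.039 = 0.058.
P(Species=sp2 | Habitat ∈ {grass, alpine}) = 0.058/0.366 = 0.1585.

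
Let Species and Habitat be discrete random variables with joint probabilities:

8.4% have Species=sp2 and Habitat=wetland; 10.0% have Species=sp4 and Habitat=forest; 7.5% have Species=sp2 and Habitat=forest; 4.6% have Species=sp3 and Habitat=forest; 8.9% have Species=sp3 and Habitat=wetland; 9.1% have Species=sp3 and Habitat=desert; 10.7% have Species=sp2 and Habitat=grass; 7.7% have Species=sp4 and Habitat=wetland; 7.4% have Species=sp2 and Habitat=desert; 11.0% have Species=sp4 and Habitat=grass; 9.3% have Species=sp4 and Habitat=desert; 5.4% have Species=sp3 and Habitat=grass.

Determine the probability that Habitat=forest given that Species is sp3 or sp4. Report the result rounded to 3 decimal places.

P(Species=sp3) = 0.046 + 0.054 + 0.089 + 0.091 = 0.280.
P(Species=sp4) = 0.100 + 0.110 + 0.077 + 0.093 = 0.380.
P(Species ∈ {sp3, sp4}) = 0.280 + 0.380 = 0.660; P(Habitat=forest, Species ∈ {sp3, sp4}) = 0.046 + 0.100 = 0.146.
P(Habitat=forest | Species ∈ {sp3, sp4}) = 0.146/0.660 = 0.221.

0.221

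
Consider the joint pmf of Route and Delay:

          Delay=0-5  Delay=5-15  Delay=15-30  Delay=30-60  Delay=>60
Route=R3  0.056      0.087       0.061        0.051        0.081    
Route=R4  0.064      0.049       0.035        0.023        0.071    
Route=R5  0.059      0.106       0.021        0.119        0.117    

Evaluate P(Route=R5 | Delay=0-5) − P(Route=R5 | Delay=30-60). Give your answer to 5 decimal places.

P(Delay=0-5) = 0.056 + 0.064 + 0.059 = 0.179; P(Route=R5 | Delay=0-5) = 0.059/0.179 = 0.329609.
P(Delay=30-60) = 0.051 + 0.023 + 0.119 = 0.193; P(Route=R5 | Delay=30-60) = 0.119/0.193 = 0.616580.
Difference = -0.28697.

-0.28697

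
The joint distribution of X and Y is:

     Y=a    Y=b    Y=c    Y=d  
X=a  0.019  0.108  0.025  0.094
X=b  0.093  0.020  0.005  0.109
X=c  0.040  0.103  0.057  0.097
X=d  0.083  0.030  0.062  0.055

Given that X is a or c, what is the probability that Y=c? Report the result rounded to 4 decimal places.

P(X=a) = 0.019 + 0.108 + 0.025 + 0.094 = 0.246.
P(X=c) = 0.040 + 0.103 + 0.057 + 0.097 = 0.297.
P(X ∈ {a, c}) = 0.246 + 0.297 = 0.543; P(Y=c, X ∈ {a, c}) = 0.025 + 0.057 = 0.082.
P(Y=c | X ∈ {a, c}) = 0.082/0.543 = 0.1510.

0.1510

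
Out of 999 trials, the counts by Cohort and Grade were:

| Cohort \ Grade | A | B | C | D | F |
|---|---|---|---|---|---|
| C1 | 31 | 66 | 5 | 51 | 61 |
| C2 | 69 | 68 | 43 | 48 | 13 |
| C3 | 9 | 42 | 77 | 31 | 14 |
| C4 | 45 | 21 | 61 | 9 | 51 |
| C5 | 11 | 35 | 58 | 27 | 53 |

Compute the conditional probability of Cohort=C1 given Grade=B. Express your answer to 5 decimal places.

0.28448

Total with Grade=B: 66 + 68 + 42 + 21 + 35 = 232.
P(Cohort=C1 | Grade=B) = 66/232 = 0.28448.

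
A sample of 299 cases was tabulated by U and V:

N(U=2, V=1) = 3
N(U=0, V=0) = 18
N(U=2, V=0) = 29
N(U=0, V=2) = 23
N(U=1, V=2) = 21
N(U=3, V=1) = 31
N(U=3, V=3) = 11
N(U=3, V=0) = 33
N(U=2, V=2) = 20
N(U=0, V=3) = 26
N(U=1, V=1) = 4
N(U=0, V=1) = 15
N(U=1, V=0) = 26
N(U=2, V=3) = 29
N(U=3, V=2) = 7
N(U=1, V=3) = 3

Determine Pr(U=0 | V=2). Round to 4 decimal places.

Total with V=2: 23 + 21 + 20 + 7 = 71.
P(U=0 | V=2) = 23/71 = 0.3239.

0.3239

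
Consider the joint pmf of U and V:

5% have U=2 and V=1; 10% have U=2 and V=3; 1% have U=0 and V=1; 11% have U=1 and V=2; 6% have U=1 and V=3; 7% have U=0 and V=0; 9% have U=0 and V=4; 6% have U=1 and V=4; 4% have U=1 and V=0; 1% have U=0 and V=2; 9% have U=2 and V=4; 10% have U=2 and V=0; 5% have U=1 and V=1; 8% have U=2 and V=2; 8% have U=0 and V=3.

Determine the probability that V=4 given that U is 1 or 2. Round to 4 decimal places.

P(U=1) = 0.04 + 0.05 + 0.11 + 0.06 + 0.06 = 0.32.
P(U=2) = 0.10 + 0.05 + 0.08 + 0.10 + 0.09 = 0.42.
P(U ∈ {1, 2}) = 0.32 + 0.42 = 0.74; P(V=4, U ∈ {1, 2}) = 0.06 + 0.09 = 0.15.
P(V=4 | U ∈ {1, 2}) = 0.15/0.74 = 0.2027.

0.2027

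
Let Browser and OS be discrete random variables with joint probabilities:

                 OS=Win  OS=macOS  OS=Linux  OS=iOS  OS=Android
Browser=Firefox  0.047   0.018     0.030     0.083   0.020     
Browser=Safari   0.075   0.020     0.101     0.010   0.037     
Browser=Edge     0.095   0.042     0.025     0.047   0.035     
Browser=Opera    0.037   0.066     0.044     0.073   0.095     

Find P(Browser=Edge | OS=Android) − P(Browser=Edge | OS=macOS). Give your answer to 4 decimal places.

-0.1005

P(OS=Android) = 0.020 + 0.037 + 0.035 + 0.095 = 0.187; P(Browser=Edge | OS=Android) = 0.035/0.187 = 0.18717.
P(OS=macOS) = 0.018 + 0.020 + 0.042 + 0.066 = 0.146; P(Browser=Edge | OS=macOS) = 0.042/0.146 = 0.28767.
Difference = -0.1005.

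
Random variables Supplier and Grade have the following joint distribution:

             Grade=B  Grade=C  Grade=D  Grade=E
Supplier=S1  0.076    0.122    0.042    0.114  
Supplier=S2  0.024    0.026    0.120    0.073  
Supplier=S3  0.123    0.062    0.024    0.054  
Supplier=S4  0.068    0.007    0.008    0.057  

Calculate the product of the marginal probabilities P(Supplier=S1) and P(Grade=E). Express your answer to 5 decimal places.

0.10549

P(Supplier=S1) = 0.076 + 0.122 + 0.042 + 0.114 = 0.354.
P(Grade=E) = 0.114 + 0.073 + 0.054 + 0.057 = 0.298.
Product: 0.354 × 0.298 = 0.10549.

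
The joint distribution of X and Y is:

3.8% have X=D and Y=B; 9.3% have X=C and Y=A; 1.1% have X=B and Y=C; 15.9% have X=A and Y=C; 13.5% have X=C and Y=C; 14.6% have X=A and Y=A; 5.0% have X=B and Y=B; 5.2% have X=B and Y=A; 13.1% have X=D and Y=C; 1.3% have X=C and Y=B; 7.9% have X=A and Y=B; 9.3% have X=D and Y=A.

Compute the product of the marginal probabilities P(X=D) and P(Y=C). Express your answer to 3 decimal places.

P(X=D) = 0.093 + 0.038 + 0.131 = 0.262.
P(Y=C) = 0.159 + 0.011 + 0.135 + 0.131 = 0.436.
Product: 0.262 × 0.436 = 0.114.

0.114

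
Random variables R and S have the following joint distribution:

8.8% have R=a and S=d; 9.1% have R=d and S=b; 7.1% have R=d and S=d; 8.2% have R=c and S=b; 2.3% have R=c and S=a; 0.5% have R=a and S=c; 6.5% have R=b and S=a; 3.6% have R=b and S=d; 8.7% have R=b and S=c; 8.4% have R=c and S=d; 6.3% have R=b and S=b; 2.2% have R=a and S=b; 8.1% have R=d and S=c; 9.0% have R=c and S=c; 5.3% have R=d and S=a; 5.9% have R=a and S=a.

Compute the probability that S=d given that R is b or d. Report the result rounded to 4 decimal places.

P(R=b) = 0.065 + 0.063 + 0.087 + 0.036 = 0.251.
P(R=d) = 0.053 + 0.091 + 0.081 + 0.071 = 0.296.
P(R ∈ {b, d}) = 0.251 + 0.296 = 0.547; P(S=d, R ∈ {b, d}) = 0.036 + 0.071 = 0.107.
P(S=d | R ∈ {b, d}) = 0.107/0.547 = 0.1956.

0.1956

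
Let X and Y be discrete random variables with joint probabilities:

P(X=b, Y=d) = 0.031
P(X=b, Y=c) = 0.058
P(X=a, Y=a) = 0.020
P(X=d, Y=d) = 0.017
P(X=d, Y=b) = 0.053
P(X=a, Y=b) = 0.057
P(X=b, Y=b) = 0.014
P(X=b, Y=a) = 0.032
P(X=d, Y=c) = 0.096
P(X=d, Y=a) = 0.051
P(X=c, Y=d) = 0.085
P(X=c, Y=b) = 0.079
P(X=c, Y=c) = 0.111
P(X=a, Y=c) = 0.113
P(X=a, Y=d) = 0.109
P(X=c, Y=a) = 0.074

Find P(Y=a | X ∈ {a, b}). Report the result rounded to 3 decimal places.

P(X=a) = 0.020 + 0.057 + 0.113 + 0.109 = 0.299.
P(X=b) = 0.032 + 0.014 + 0.058 + 0.031 = 0.135.
P(X ∈ {a, b}) = 0.299 + 0.135 = 0.434; P(Y=a, X ∈ {a, b}) = 0.020 + 0.032 = 0.052.
P(Y=a | X ∈ {a, b}) = 0.052/0.434 = 0.120.

0.120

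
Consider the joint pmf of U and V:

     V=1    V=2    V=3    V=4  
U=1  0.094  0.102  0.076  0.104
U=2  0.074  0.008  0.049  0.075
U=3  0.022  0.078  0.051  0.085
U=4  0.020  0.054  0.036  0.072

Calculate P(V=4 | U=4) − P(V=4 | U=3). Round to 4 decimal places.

0.0354

P(U=4) = 0.020 + 0.054 + 0.036 + 0.072 = 0.182; P(V=4 | U=4) = 0.072/0.182 = 0.39560.
P(U=3) = 0.022 + 0.078 + 0.051 + 0.085 = 0.236; P(V=4 | U=3) = 0.085/0.236 = 0.36017.
Difference = 0.0354.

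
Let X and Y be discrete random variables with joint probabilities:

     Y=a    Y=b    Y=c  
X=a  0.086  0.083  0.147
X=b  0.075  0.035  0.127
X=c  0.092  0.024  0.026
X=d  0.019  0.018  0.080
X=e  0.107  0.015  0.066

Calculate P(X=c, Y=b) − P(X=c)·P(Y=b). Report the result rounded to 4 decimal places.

P(X=c) = 0.092 + 0.024 + 0.026 = 0.142.
P(Y=b) = 0.083 + 0.035 + 0.024 + 0.018 + 0.015 = 0.175.
P(X=c, Y=b) − P(X=c)P(Y=b) = 0.024 − 0.142×0.175 = -0.0009.

-0.0009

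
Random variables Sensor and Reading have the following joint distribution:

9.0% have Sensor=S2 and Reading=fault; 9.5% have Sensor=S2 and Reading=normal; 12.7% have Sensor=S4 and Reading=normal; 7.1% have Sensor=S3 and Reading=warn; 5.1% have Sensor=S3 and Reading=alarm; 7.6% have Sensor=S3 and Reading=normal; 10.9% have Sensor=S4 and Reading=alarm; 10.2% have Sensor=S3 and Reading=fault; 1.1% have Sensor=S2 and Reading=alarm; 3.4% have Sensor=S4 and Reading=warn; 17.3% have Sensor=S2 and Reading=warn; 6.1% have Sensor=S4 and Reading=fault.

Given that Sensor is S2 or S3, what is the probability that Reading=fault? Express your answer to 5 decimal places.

0.28700

P(Sensor=S2) = 0.095 + 0.173 + 0.011 + 0.090 = 0.369.
P(Sensor=S3) = 0.076 + 0.071 + 0.051 + 0.102 = 0.300.
P(Sensor ∈ {S2, S3}) = 0.369 + 0.300 = 0.669; P(Reading=fault, Sensor ∈ {S2, S3}) = 0.090 + 0.102 = 0.192.
P(Reading=fault | Sensor ∈ {S2, S3}) = 0.192/0.669 = 0.28700.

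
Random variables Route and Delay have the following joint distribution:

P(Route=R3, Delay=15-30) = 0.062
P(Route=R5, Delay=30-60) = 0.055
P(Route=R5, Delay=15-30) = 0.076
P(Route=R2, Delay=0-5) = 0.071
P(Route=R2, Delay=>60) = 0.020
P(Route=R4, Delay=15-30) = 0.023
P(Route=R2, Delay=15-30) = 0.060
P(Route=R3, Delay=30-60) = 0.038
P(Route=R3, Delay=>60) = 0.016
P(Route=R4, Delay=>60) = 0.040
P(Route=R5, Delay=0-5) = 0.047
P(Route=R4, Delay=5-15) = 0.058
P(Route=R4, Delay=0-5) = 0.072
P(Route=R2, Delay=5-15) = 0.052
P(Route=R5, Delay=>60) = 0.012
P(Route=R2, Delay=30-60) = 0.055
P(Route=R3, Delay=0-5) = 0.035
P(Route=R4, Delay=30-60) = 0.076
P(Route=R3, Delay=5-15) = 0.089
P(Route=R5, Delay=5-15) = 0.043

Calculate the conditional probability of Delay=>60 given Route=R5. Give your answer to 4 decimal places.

P(Route=R5) = 0.047 + 0.043 + 0.076 + 0.055 + 0.012 = 0.233.
P(Delay=>60 | Route=R5) = 0.012/0.233 = 0.0515.

0.0515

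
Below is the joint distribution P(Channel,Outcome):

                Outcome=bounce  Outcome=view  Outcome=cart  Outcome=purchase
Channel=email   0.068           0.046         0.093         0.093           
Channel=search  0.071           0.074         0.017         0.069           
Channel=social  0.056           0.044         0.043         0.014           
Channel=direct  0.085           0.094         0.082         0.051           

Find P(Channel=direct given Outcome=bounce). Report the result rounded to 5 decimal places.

P(Outcome=bounce) = 0.068 + 0.071 + 0.056 + 0.085 = 0.280.
P(Channel=direct | Outcome=bounce) = 0.085/0.280 = 0.30357.

0.30357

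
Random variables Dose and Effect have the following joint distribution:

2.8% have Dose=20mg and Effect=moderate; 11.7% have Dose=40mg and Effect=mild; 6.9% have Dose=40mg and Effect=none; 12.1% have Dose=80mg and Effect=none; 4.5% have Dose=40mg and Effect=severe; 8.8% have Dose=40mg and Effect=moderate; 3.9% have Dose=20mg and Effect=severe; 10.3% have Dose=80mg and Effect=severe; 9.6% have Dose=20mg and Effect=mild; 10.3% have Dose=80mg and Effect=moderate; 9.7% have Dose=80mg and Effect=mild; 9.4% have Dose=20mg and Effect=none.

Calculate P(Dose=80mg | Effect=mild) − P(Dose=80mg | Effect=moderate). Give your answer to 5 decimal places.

-0.15742

P(Effect=mild) = 0.096 + 0.117 + 0.097 = 0.310; P(Dose=80mg | Effect=mild) = 0.097/0.310 = 0.312903.
P(Effect=moderate) = 0.028 + 0.088 + 0.103 = 0.219; P(Dose=80mg | Effect=moderate) = 0.103/0.219 = 0.470320.
Difference = -0.15742.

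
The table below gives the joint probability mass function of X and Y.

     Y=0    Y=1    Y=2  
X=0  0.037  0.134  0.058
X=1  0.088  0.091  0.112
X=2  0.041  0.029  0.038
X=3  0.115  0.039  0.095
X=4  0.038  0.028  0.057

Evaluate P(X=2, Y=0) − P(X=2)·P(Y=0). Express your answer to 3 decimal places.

P(X=2) = 0.041 + 0.029 + 0.038 = 0.108.
P(Y=0) = 0.037 + 0.088 + 0.041 + 0.115 + 0.038 = 0.319.
P(X=2, Y=0) − P(X=2)P(Y=0) = 0.041 − 0.108×0.319 = 0.007.

0.007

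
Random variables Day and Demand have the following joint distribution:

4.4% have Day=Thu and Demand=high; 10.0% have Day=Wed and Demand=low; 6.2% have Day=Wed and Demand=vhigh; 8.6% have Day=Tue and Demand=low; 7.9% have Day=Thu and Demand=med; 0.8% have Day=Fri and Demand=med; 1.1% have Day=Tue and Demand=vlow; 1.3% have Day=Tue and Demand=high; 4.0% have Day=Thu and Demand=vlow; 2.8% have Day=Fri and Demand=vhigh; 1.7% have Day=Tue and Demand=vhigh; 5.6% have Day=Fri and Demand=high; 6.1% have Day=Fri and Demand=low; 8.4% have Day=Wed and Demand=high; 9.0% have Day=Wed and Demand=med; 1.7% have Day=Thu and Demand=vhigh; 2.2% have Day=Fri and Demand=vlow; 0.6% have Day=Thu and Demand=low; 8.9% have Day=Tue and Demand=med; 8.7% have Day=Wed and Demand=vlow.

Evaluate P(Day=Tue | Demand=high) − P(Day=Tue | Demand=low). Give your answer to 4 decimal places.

-0.2739

P(Demand=high) = 0.013 + 0.084 + 0.044 + 0.056 = 0.197; P(Day=Tue | Demand=high) = 0.013/0.197 = 0.06599.
P(Demand=low) = 0.086 + 0.100 + 0.006 + 0.061 = 0.253; P(Day=Tue | Demand=low) = 0.086/0.253 = 0.33992.
Difference = -0.2739.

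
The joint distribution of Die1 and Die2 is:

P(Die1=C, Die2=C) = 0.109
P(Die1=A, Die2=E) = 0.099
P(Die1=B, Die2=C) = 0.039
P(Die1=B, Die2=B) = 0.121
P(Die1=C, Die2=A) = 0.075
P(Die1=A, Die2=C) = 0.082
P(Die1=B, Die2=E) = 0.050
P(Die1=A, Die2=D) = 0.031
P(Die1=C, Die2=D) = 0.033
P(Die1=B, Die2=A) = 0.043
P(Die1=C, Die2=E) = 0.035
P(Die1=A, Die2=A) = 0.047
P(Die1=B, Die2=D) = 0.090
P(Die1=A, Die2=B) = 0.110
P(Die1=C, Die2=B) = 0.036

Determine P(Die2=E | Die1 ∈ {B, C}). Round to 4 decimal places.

0.1347

P(Die1=B) = 0.043 + 0.121 + 0.039 + 0.090 + 0.050 = 0.343.
P(Die1=C) = 0.075 + 0.036 + 0.109 + 0.033 + 0.035 = 0.288.
P(Die1 ∈ {B, C}) = 0.343 + 0.288 = 0.631; P(Die2=E, Die1 ∈ {B, C}) = 0.050 + 0.035 = 0.085.
P(Die2=E | Die1 ∈ {B, C}) = 0.085/0.631 = 0.1347.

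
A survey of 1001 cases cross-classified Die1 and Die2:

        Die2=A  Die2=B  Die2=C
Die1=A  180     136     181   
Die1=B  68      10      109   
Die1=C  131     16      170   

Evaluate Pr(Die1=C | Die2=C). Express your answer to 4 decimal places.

Total with Die2=C: 181 + 109 + 170 = 460.
P(Die1=C | Die2=C) = 170/460 = 0.3696.

0.3696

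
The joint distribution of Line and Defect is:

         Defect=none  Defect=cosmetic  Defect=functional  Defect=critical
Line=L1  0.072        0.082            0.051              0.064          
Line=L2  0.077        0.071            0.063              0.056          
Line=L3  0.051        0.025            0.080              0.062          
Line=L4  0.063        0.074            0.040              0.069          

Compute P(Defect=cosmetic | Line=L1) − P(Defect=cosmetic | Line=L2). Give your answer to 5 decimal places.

0.03892

P(Line=L1) = 0.072 + 0.082 + 0.051 + 0.064 = 0.269; P(Defect=cosmetic | Line=L1) = 0.082/0.269 = 0.304833.
P(Line=L2) = 0.077 + 0.071 + 0.063 + 0.056 = 0.267; P(Defect=cosmetic | Line=L2) = 0.071/0.267 = 0.265918.
Difference = 0.03892.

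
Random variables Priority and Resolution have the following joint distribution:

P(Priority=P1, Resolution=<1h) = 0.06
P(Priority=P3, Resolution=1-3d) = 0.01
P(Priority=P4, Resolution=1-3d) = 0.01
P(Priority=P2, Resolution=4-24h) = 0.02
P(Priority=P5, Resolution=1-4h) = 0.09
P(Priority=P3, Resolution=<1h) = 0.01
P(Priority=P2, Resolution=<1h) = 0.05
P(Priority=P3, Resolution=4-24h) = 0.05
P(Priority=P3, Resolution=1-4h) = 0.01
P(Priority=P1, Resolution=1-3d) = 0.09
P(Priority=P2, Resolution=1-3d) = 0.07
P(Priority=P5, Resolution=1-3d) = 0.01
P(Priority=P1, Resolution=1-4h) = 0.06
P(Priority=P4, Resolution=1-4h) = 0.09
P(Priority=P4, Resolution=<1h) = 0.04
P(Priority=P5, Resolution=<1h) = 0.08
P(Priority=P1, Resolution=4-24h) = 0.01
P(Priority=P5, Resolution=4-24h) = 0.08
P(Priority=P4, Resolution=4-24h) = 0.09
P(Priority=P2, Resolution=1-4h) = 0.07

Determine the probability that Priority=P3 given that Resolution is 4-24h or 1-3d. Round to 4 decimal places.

0.1364

P(Resolution=4-24h) = 0.01 + 0.02 + 0.05 + 0.09 + 0.08 = 0.25.
P(Resolution=1-3d) = 0.09 + 0.07 + 0.01 + 0.01 + 0.01 = 0.19.
P(Resolution ∈ {4-24h, 1-3d}) = 0.25 + 0.19 = 0.44; P(Priority=P3, Resolution ∈ {4-24h, 1-3d}) = 0.05 + 0.01 = 0.06.
P(Priority=P3 | Resolution ∈ {4-24h, 1-3d}) = 0.06/0.44 = 0.1364.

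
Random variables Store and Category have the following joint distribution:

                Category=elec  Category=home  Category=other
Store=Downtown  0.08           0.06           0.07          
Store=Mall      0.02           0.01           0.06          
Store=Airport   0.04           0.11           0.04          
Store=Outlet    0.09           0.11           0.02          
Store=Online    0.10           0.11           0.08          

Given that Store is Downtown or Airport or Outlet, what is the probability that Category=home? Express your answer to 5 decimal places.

P(Store=Downtown) = 0.08 + 0.06 + 0.07 = 0.21.
P(Store=Airport) = 0.04 + 0.11 + 0.04 = 0.19.
P(Store=Outlet) = 0.09 + 0.11 + 0.02 = 0.22.
P(Store ∈ {Downtown, Airport, Outlet}) = 0.21 + 0.19 + 0.22 = 0.62; P(Category=home, Store ∈ {Downtown, Airport, Outlet}) = 0.06 + 0.11 + 0.11 = 0.28.
P(Category=home | Store ∈ {Downtown, Airport, Outlet}) = 0.28/0.62 = 0.45161.

0.45161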